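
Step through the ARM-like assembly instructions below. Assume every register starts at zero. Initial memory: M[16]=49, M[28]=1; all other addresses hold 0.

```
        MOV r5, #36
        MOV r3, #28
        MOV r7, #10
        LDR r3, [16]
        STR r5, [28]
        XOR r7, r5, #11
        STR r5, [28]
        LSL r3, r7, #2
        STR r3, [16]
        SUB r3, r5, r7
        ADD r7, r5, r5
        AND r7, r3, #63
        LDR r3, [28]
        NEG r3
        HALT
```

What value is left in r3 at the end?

-36

after MOV r5, #36: r5=36
after MOV r3, #28: r3=28
after MOV r7, #10: r7=10
after LDR r3, [16]: r3=M[16]=49
STR r5, [28] → M[28]=36
after XOR r7, r5, #11: r7=36^11=47
STR r5, [28] → M[28]=36
after LSL r3, r7, #2: r3=47<<2=188
STR r3, [16] → M[16]=188
after SUB r3, r5, r7: r3=36-47=-11
after ADD r7, r5, r5: r7=36+36=72
after AND r7, r3, #63: r7=(-11)&63=53
after LDR r3, [28]: r3=M[28]=36
after NEG r3: r3=-(36)=-36
halt.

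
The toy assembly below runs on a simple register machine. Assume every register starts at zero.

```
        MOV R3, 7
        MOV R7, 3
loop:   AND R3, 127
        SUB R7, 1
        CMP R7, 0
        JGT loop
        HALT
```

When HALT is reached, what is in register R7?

0

MOV R3, 7 → R3=7
MOV R7, 3 → R7=3
AND R3, 127 → R3=7&127=7
SUB R7, 1 → R7=3-1=2
CMP R7, 0  (cmp 2,0)
JGT loop: taken
AND R3, 127 → R3=7&127=7
SUB R7, 1 → R7=2-1=1
CMP R7, 0  (cmp 1,0)
JGT loop: taken
AND R3, 127 → R3=7&127=7
SUB R7, 1 → R7=1-1=0
CMP R7, 0  (cmp 0,0)
JGT loop: not taken
halt.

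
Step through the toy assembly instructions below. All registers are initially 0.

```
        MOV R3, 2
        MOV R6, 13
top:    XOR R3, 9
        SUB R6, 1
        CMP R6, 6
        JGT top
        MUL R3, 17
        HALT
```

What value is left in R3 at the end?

R3=2
R6=13
R3=2^9=11
R6=13-1=12
CMP R6, 6  (cmp 12,6)
JGT top: taken
R3=11^9=2
R6=12-1=11
CMP R6, 6  (cmp 11,6)
JGT top: taken
R3=2^9=11
R6=11-1=10
CMP R6, 6  (cmp 10,6)
JGT top: taken
R3=11^9=2
R6=10-1=9
CMP R6, 6  (cmp 9,6)
JGT top: taken
R3=2^9=11
R6=9-1=8
CMP R6, 6  (cmp 8,6)
JGT top: taken
R3=11^9=2
R6=8-1=7
CMP R6, 6  (cmp 7,6)
JGT top: taken
R3=2^9=11
R6=7-1=6
CMP R6, 6  (cmp 6,6)
JGT top: not taken
R3=11*17=187
halt.

187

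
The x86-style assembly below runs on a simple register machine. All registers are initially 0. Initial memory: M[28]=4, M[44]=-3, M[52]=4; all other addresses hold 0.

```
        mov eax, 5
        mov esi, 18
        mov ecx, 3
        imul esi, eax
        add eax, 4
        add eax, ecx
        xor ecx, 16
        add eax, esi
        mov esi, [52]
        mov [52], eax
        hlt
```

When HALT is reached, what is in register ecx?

19

eax=5
esi=18
ecx=3
esi=18*5=90
eax=5+4=9
eax=9+3=12
ecx=3^16=19
eax=12+90=102
esi=M[52]=4
mov [52], eax → M[52]=102
halt.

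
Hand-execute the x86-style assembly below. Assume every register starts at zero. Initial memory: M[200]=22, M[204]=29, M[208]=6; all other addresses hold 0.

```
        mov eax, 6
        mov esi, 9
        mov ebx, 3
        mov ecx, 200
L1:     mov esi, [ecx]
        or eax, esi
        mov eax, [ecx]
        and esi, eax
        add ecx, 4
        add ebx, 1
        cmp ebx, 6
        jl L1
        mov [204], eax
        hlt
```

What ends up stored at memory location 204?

eax=6
esi=9
ebx=3
ecx=200
esi=M[200]=22
eax=6|22=22
eax=M[200]=22
esi=22&22=22
ecx=200+4=204
ebx=3+1=4
cmp ebx, 6  (cmp 4,6)
jl L1: taken
esi=M[204]=29
eax=22|29=31
eax=M[204]=29
esi=29&29=29
ecx=204+4=208
ebx=4+1=5
cmp ebx, 6  (cmp 5,6)
jl L1: taken
esi=M[208]=6
eax=29|6=31
eax=M[208]=6
esi=6&6=6
ecx=208+4=212
ebx=5+1=6
cmp ebx, 6  (cmp 6,6)
jl L1: not taken
mov [204], eax → M[204]=6
halt.

6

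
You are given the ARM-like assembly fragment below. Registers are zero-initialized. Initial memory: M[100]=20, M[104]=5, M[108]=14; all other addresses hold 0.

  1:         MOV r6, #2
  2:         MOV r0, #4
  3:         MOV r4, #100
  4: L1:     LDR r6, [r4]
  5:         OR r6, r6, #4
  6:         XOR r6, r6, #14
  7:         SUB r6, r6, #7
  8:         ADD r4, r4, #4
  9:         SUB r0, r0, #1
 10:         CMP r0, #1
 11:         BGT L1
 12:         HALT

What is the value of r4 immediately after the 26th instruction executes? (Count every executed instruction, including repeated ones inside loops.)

after MOV r6, #2: r6=2
after MOV r0, #4: r0=4
after MOV r4, #100: r4=100
after LDR r6, [r4]: r6=M[100]=20
after OR r6, r6, #4: r6=20|4=20
after XOR r6, r6, #14: r6=20^14=26
after SUB r6, r6, #7: r6=26-7=19
after ADD r4, r4, #4: r4=100+4=104
after SUB r0, r0, #1: r0=4-1=3
CMP r0, #1  (cmp 3,1)
BGT L1: taken
after LDR r6, [r4]: r6=M[104]=5
after OR r6, r6, #4: r6=5|4=5
after XOR r6, r6, #14: r6=5^14=11
after SUB r6, r6, #7: r6=11-7=4
after ADD r4, r4, #4: r4=104+4=108
after SUB r0, r0, #1: r0=3-1=2
CMP r0, #1  (cmp 2,1)
BGT L1: taken
after LDR r6, [r4]: r6=M[108]=14
after OR r6, r6, #4: r6=14|4=14
after XOR r6, r6, #14: r6=14^14=0
after SUB r6, r6, #7: r6=0-7=-7
after ADD r4, r4, #4: r4=108+4=112
after SUB r0, r0, #1: r0=2-1=1
CMP r0, #1  (cmp 1,1)
After step 26: r4 = 112.

112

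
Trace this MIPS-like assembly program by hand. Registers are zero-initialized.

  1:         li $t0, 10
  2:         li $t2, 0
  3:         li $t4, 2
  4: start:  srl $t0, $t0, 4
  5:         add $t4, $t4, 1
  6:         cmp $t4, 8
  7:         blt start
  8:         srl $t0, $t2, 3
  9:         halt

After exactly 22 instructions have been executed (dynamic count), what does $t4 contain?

$t0=10
$t2=0
$t4=2
$t0=10>>4=0
$t4=2+1=3
cmp $t4, 8  (cmp 3,8)
blt start: taken
$t0=0>>4=0
$t4=3+1=4
cmp $t4, 8  (cmp 4,8)
blt start: taken
$t0=0>>4=0
$t4=4+1=5
cmp $t4, 8  (cmp 5,8)
blt start: taken
$t0=0>>4=0
$t4=5+1=6
cmp $t4, 8  (cmp 6,8)
blt start: taken
$t0=0>>4=0
$t4=6+1=7
cmp $t4, 8  (cmp 7,8)
After step 22: $t4 = 7.

7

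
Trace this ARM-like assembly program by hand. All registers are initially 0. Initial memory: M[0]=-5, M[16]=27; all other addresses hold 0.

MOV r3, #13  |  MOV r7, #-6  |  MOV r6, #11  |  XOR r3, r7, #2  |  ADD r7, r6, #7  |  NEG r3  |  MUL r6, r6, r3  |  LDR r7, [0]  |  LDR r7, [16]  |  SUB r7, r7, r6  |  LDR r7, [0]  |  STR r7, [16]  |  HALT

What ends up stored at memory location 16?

r3=13
r7=-6
r6=11
r3=(-6)^2=-8
r7=11+7=18
r3=-(-8)=8
r6=11*8=88
r7=M[0]=-5
r7=M[16]=27
r7=27-88=-61
r7=M[0]=-5
STR r7, [16] → M[16]=-5
halt.

-5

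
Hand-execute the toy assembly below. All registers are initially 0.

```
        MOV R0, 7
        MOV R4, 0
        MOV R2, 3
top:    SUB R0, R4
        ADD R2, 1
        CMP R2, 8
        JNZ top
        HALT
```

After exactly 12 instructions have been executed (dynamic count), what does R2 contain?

5

after MOV R0, 7: R0=7
after MOV R4, 0: R4=0
after MOV R2, 3: R2=3
after SUB R0, R4: R0=7-0=7
after ADD R2, 1: R2=3+1=4
CMP R2, 8  (cmp 4,8)
JNZ top: taken
after SUB R0, R4: R0=7-0=7
after ADD R2, 1: R2=4+1=5
CMP R2, 8  (cmp 5,8)
JNZ top: taken
after SUB R0, R4: R0=7-0=7
After step 12: R2 = 5.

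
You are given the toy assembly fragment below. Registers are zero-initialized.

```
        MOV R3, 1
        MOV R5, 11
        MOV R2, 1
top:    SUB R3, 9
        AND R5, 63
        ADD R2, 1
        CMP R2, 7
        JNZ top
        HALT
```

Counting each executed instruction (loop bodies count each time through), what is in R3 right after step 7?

R3=1
R5=11
R2=1
R3=1-9=-8
R5=11&63=11
R2=1+1=2
CMP R2, 7  (cmp 2,7)
After step 7: R3 = -8.

-8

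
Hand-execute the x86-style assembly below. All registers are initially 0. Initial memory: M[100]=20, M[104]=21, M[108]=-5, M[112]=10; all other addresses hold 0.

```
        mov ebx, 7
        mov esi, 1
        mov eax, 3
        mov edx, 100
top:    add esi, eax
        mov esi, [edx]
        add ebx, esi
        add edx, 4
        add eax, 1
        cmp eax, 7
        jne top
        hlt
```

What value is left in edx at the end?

116

mov ebx, 7 → ebx=7
mov esi, 1 → esi=1
mov eax, 3 → eax=3
mov edx, 100 → edx=100
add esi, eax → esi=1+3=4
mov esi, [edx] → esi=M[100]=20
add ebx, esi → ebx=7+20=27
add edx, 4 → edx=100+4=104
add eax, 1 → eax=3+1=4
cmp eax, 7  (cmp 4,7)
jne top: taken
add esi, eax → esi=20+4=24
mov esi, [edx] → esi=M[104]=21
add ebx, esi → ebx=27+21=48
add edx, 4 → edx=104+4=108
add eax, 1 → eax=4+1=5
cmp eax, 7  (cmp 5,7)
jne top: taken
add esi, eax → esi=21+5=26
mov esi, [edx] → esi=M[108]=-5
add ebx, esi → ebx=48+(-5)=43
add edx, 4 → edx=108+4=112
add eax, 1 → eax=5+1=6
cmp eax, 7  (cmp 6,7)
jne top: taken
add esi, eax → esi=(-5)+6=1
mov esi, [edx] → esi=M[112]=10
add ebx, esi → ebx=43+10=53
add edx, 4 → edx=112+4=116
add eax, 1 → eax=6+1=7
cmp eax, 7  (cmp 7,7)
jne top: not taken
halt.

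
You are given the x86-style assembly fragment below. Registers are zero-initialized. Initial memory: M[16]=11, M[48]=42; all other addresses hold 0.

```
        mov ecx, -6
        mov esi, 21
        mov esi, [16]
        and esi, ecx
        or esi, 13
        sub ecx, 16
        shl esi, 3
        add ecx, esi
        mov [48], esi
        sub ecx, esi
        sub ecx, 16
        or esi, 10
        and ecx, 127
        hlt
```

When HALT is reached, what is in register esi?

mov ecx, -6 → ecx=-6
mov esi, 21 → esi=21
mov esi, [16] → esi=M[16]=11
and esi, ecx → esi=11&(-6)=10
or esi, 13 → esi=10|13=15
sub ecx, 16 → ecx=(-6)-16=-22
shl esi, 3 → esi=15<<3=120
add ecx, esi → ecx=(-22)+120=98
mov [48], esi → M[48]=120
sub ecx, esi → ecx=98-120=-22
sub ecx, 16 → ecx=(-22)-16=-38
or esi, 10 → esi=120|10=122
and ecx, 127 → ecx=(-38)&127=90
halt.

122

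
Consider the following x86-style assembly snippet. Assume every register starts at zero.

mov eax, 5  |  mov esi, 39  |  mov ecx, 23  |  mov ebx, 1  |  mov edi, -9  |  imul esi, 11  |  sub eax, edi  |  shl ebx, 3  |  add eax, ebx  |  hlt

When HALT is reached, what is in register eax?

mov eax, 5 → eax=5
mov esi, 39 → esi=39
mov ecx, 23 → ecx=23
mov ebx, 1 → ebx=1
mov edi, -9 → edi=-9
imul esi, 11 → esi=39*11=429
sub eax, edi → eax=5-(-9)=14
shl ebx, 3 → ebx=1<<3=8
add eax, ebx → eax=14+8=22
halt.

22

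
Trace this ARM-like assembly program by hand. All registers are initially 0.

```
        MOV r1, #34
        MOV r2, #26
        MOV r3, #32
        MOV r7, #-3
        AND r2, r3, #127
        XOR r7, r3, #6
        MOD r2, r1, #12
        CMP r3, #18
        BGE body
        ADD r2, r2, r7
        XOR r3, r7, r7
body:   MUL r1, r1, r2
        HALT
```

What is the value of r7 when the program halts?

after MOV r1, #34: r1=34
after MOV r2, #26: r2=26
after MOV r3, #32: r3=32
after MOV r7, #-3: r7=-3
after AND r2, r3, #127: r2=32&127=32
after XOR r7, r3, #6: r7=32^6=38
after MOD r2, r1, #12: r2=34%12=10
CMP r3, #18  (cmp 32,18)
BGE body: taken
after MUL r1, r1, r2: r1=34*10=340
halt.

38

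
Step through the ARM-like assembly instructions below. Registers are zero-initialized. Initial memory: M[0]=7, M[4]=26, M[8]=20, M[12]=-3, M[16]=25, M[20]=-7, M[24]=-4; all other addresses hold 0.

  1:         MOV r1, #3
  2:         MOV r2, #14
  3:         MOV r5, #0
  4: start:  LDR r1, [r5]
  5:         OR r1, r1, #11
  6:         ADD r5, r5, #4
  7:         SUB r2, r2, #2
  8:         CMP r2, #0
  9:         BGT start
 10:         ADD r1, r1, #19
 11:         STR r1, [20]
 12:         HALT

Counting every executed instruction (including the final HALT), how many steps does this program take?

MOV r1, #3 → r1=3
MOV r2, #14 → r2=14
MOV r5, #0 → r5=0
LDR r1, [r5] → r1=M[0]=7
OR r1, r1, #11 → r1=7|11=15
ADD r5, r5, #4 → r5=0+4=4
SUB r2, r2, #2 → r2=14-2=12
CMP r2, #0  (cmp 12,0)
BGT start: taken
LDR r1, [r5] → r1=M[4]=26
OR r1, r1, #11 → r1=26|11=27
ADD r5, r5, #4 → r5=4+4=8
SUB r2, r2, #2 → r2=12-2=10
CMP r2, #0  (cmp 10,0)
BGT start: taken
LDR r1, [r5] → r1=M[8]=20
OR r1, r1, #11 → r1=20|11=31
ADD r5, r5, #4 → r5=8+4=12
SUB r2, r2, #2 → r2=10-2=8
CMP r2, #0  (cmp 8,0)
BGT start: taken
LDR r1, [r5] → r1=M[12]=-3
OR r1, r1, #11 → r1=(-3)|11=-1
ADD r5, r5, #4 → r5=12+4=16
SUB r2, r2, #2 → r2=8-2=6
CMP r2, #0  (cmp 6,0)
BGT start: taken
LDR r1, [r5] → r1=M[16]=25
OR r1, r1, #11 → r1=25|11=27
ADD r5, r5, #4 → r5=16+4=20
SUB r2, r2, #2 → r2=6-2=4
CMP r2, #0  (cmp 4,0)
BGT start: taken
LDR r1, [r5] → r1=M[20]=-7
OR r1, r1, #11 → r1=(-7)|11=-5
ADD r5, r5, #4 → r5=20+4=24
SUB r2, r2, #2 → r2=4-2=2
CMP r2, #0  (cmp 2,0)
BGT start: taken
LDR r1, [r5] → r1=M[24]=-4
OR r1, r1, #11 → r1=(-4)|11=-1
ADD r5, r5, #4 → r5=24+4=28
SUB r2, r2, #2 → r2=2-2=0
CMP r2, #0  (cmp 0,0)
BGT start: not taken
ADD r1, r1, #19 → r1=(-1)+19=18
STR r1, [20] → M[20]=18
halt.
Total executed instructions: 48.

48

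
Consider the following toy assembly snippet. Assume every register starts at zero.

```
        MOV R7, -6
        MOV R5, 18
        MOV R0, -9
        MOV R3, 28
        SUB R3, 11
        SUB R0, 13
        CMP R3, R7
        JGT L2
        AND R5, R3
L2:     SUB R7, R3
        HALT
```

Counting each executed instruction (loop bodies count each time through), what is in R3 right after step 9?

MOV R7, -6 → R7=-6
MOV R5, 18 → R5=18
MOV R0, -9 → R0=-9
MOV R3, 28 → R3=28
SUB R3, 11 → R3=28-11=17
SUB R0, 13 → R0=(-9)-13=-22
CMP R3, R7  (cmp 17,-6)
JGT L2: taken
SUB R7, R3 → R7=(-6)-17=-23
After step 9: R3 = 17.

17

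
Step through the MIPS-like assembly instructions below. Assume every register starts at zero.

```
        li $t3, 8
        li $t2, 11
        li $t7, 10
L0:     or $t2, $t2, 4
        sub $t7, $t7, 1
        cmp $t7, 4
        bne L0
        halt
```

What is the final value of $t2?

after li $t3, 8: $t3=8
after li $t2, 11: $t2=11
after li $t7, 10: $t7=10
after or $t2, $t2, 4: $t2=11|4=15
after sub $t7, $t7, 1: $t7=10-1=9
cmp $t7, 4  (cmp 9,4)
bne L0: taken
after or $t2, $t2, 4: $t2=15|4=15
after sub $t7, $t7, 1: $t7=9-1=8
cmp $t7, 4  (cmp 8,4)
bne L0: taken
after or $t2, $t2, 4: $t2=15|4=15
after sub $t7, $t7, 1: $t7=8-1=7
cmp $t7, 4  (cmp 7,4)
bne L0: taken
after or $t2, $t2, 4: $t2=15|4=15
after sub $t7, $t7, 1: $t7=7-1=6
cmp $t7, 4  (cmp 6,4)
bne L0: taken
after or $t2, $t2, 4: $t2=15|4=15
after sub $t7, $t7, 1: $t7=6-1=5
cmp $t7, 4  (cmp 5,4)
bne L0: taken
after or $t2, $t2, 4: $t2=15|4=15
after sub $t7, $t7, 1: $t7=5-1=4
cmp $t7, 4  (cmp 4,4)
bne L0: not taken
halt.

15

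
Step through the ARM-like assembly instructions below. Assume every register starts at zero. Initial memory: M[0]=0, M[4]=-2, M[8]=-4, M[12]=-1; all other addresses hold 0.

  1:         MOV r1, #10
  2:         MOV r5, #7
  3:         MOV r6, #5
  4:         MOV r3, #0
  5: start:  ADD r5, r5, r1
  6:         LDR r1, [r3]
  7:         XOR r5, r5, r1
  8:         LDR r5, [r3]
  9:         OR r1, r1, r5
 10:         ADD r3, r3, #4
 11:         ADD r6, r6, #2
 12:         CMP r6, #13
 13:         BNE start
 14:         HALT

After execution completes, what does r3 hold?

16

MOV r1, #10 → r1=10
MOV r5, #7 → r5=7
MOV r6, #5 → r6=5
MOV r3, #0 → r3=0
ADD r5, r5, r1 → r5=7+10=17
LDR r1, [r3] → r1=M[0]=0
XOR r5, r5, r1 → r5=17^0=17
LDR r5, [r3] → r5=M[0]=0
OR r1, r1, r5 → r1=0|0=0
ADD r3, r3, #4 → r3=0+4=4
ADD r6, r6, #2 → r6=5+2=7
CMP r6, #13  (cmp 7,13)
BNE start: taken
ADD r5, r5, r1 → r5=0+0=0
LDR r1, [r3] → r1=M[4]=-2
XOR r5, r5, r1 → r5=0^(-2)=-2
LDR r5, [r3] → r5=M[4]=-2
OR r1, r1, r5 → r1=(-2)|(-2)=-2
ADD r3, r3, #4 → r3=4+4=8
ADD r6, r6, #2 → r6=7+2=9
CMP r6, #13  (cmp 9,13)
BNE start: taken
ADD r5, r5, r1 → r5=(-2)+(-2)=-4
LDR r1, [r3] → r1=M[8]=-4
XOR r5, r5, r1 → r5=(-4)^(-4)=0
LDR r5, [r3] → r5=M[8]=-4
OR r1, r1, r5 → r1=(-4)|(-4)=-4
ADD r3, r3, #4 → r3=8+4=12
ADD r6, r6, #2 → r6=9+2=11
CMP r6, #13  (cmp 11,13)
BNE start: taken
ADD r5, r5, r1 → r5=(-4)+(-4)=-8
LDR r1, [r3] → r1=M[12]=-1
XOR r5, r5, r1 → r5=(-8)^(-1)=7
LDR r5, [r3] → r5=M[12]=-1
OR r1, r1, r5 → r1=(-1)|(-1)=-1
ADD r3, r3, #4 → r3=12+4=16
ADD r6, r6, #2 → r6=11+2=13
CMP r6, #13  (cmp 13,13)
BNE start: not taken
halt.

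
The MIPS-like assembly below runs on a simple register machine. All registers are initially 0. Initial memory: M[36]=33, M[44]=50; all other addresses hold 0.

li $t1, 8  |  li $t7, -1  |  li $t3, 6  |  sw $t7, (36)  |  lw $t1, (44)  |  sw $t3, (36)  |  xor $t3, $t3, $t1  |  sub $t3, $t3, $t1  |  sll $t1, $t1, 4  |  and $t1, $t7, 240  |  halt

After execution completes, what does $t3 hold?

2

li $t1, 8 → $t1=8
li $t7, -1 → $t7=-1
li $t3, 6 → $t3=6
sw $t7, (36) → M[36]=-1
lw $t1, (44) → $t1=M[44]=50
sw $t3, (36) → M[36]=6
xor $t3, $t3, $t1 → $t3=6^50=52
sub $t3, $t3, $t1 → $t3=52-50=2
sll $t1, $t1, 4 → $t1=50<<4=800
and $t1, $t7, 240 → $t1=(-1)&240=240
halt.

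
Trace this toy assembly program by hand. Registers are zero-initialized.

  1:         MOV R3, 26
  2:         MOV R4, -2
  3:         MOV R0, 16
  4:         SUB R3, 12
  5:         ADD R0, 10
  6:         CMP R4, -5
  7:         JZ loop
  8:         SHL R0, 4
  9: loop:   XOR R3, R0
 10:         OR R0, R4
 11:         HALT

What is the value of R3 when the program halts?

R3=26
R4=-2
R0=16
R3=26-12=14
R0=16+10=26
CMP R4, -5  (cmp -2,-5)
JZ loop: not taken
R0=26<<4=416
R3=14^416=430
R0=416|(-2)=-2
halt.

430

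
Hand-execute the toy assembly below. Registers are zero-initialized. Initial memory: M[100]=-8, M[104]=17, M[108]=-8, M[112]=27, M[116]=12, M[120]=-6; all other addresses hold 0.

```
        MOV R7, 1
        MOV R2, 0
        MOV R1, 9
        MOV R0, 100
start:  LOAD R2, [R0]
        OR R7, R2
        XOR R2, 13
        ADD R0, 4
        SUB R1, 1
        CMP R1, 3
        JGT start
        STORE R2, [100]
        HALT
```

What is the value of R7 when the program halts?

-1

MOV R7, 1 → R7=1
MOV R2, 0 → R2=0
MOV R1, 9 → R1=9
MOV R0, 100 → R0=100
LOAD R2, [R0] → R2=M[100]=-8
OR R7, R2 → R7=1|(-8)=-7
XOR R2, 13 → R2=(-8)^13=-11
ADD R0, 4 → R0=100+4=104
SUB R1, 1 → R1=9-1=8
CMP R1, 3  (cmp 8,3)
JGT start: taken
LOAD R2, [R0] → R2=M[104]=17
OR R7, R2 → R7=(-7)|17=-7
XOR R2, 13 → R2=17^13=28
ADD R0, 4 → R0=104+4=108
SUB R1, 1 → R1=8-1=7
CMP R1, 3  (cmp 7,3)
JGT start: taken
LOAD R2, [R0] → R2=M[108]=-8
OR R7, R2 → R7=(-7)|(-8)=-7
XOR R2, 13 → R2=(-8)^13=-11
ADD R0, 4 → R0=108+4=112
SUB R1, 1 → R1=7-1=6
CMP R1, 3  (cmp 6,3)
JGT start: taken
LOAD R2, [R0] → R2=M[112]=27
OR R7, R2 → R7=(-7)|27=-5
XOR R2, 13 → R2=27^13=22
ADD R0, 4 → R0=112+4=116
SUB R1, 1 → R1=6-1=5
CMP R1, 3  (cmp 5,3)
JGT start: taken
LOAD R2, [R0] → R2=M[116]=12
OR R7, R2 → R7=(-5)|12=-1
XOR R2, 13 → R2=12^13=1
ADD R0, 4 → R0=116+4=120
SUB R1, 1 → R1=5-1=4
CMP R1, 3  (cmp 4,3)
JGT start: taken
LOAD R2, [R0] → R2=M[120]=-6
OR R7, R2 → R7=(-1)|(-6)=-1
XOR R2, 13 → R2=(-6)^13=-9
ADD R0, 4 → R0=120+4=124
SUB R1, 1 → R1=4-1=3
CMP R1, 3  (cmp 3,3)
JGT start: not taken
STORE R2, [100] → M[100]=-9
halt.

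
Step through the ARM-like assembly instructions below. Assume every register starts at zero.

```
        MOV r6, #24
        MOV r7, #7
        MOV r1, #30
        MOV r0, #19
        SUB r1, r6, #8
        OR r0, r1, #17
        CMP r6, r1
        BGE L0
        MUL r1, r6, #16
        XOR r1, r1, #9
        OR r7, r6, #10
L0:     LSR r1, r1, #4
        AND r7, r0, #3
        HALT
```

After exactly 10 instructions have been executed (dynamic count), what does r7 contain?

1

after MOV r6, #24: r6=24
after MOV r7, #7: r7=7
after MOV r1, #30: r1=30
after MOV r0, #19: r0=19
after SUB r1, r6, #8: r1=24-8=16
after OR r0, r1, #17: r0=16|17=17
CMP r6, r1  (cmp 24,16)
BGE L0: taken
after LSR r1, r1, #4: r1=16>>4=1
after AND r7, r0, #3: r7=17&3=1
After step 10: r7 = 1.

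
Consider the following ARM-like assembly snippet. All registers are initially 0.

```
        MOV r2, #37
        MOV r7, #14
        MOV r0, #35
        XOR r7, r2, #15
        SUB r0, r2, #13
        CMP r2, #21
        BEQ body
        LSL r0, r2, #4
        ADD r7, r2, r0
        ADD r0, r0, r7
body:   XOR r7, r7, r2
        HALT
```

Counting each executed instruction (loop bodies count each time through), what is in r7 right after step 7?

MOV r2, #37 → r2=37
MOV r7, #14 → r7=14
MOV r0, #35 → r0=35
XOR r7, r2, #15 → r7=37^15=42
SUB r0, r2, #13 → r0=37-13=24
CMP r2, #21  (cmp 37,21)
BEQ body: not taken
After step 7: r7 = 42.

42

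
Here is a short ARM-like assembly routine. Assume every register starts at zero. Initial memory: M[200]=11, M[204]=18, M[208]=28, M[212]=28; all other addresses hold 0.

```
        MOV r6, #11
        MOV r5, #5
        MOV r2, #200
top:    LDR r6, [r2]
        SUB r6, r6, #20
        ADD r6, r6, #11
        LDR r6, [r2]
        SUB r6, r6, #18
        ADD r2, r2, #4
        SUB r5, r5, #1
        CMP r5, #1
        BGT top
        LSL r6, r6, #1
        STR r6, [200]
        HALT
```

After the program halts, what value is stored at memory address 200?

20

MOV r6, #11 → r6=11
MOV r5, #5 → r5=5
MOV r2, #200 → r2=200
LDR r6, [r2] → r6=M[200]=11
SUB r6, r6, #20 → r6=11-20=-9
ADD r6, r6, #11 → r6=(-9)+11=2
LDR r6, [r2] → r6=M[200]=11
SUB r6, r6, #18 → r6=11-18=-7
ADD r2, r2, #4 → r2=200+4=204
SUB r5, r5, #1 → r5=5-1=4
CMP r5, #1  (cmp 4,1)
BGT top: taken
LDR r6, [r2] → r6=M[204]=18
SUB r6, r6, #20 → r6=18-20=-2
ADD r6, r6, #11 → r6=(-2)+11=9
LDR r6, [r2] → r6=M[204]=18
SUB r6, r6, #18 → r6=18-18=0
ADD r2, r2, #4 → r2=204+4=208
SUB r5, r5, #1 → r5=4-1=3
CMP r5, #1  (cmp 3,1)
BGT top: taken
LDR r6, [r2] → r6=M[208]=28
SUB r6, r6, #20 → r6=28-20=8
ADD r6, r6, #11 → r6=8+11=19
LDR r6, [r2] → r6=M[208]=28
SUB r6, r6, #18 → r6=28-18=10
ADD r2, r2, #4 → r2=208+4=212
SUB r5, r5, #1 → r5=3-1=2
CMP r5, #1  (cmp 2,1)
BGT top: taken
LDR r6, [r2] → r6=M[212]=28
SUB r6, r6, #20 → r6=28-20=8
ADD r6, r6, #11 → r6=8+11=19
LDR r6, [r2] → r6=M[212]=28
SUB r6, r6, #18 → r6=28-18=10
ADD r2, r2, #4 → r2=212+4=216
SUB r5, r5, #1 → r5=2-1=1
CMP r5, #1  (cmp 1,1)
BGT top: not taken
LSL r6, r6, #1 → r6=10<<1=20
STR r6, [200] → M[200]=20
halt.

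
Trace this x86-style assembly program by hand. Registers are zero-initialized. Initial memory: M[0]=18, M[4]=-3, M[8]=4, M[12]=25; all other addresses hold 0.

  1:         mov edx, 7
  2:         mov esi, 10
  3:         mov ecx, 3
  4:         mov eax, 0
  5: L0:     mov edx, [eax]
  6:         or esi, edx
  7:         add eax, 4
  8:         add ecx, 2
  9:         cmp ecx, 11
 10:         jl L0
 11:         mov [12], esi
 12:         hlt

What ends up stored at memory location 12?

mov edx, 7 → edx=7
mov esi, 10 → esi=10
mov ecx, 3 → ecx=3
mov eax, 0 → eax=0
mov edx, [eax] → edx=M[0]=18
or esi, edx → esi=10|18=26
add eax, 4 → eax=0+4=4
add ecx, 2 → ecx=3+2=5
cmp ecx, 11  (cmp 5,11)
jl L0: taken
mov edx, [eax] → edx=M[4]=-3
or esi, edx → esi=26|(-3)=-1
add eax, 4 → eax=4+4=8
add ecx, 2 → ecx=5+2=7
cmp ecx, 11  (cmp 7,11)
jl L0: taken
mov edx, [eax] → edx=M[8]=4
or esi, edx → esi=(-1)|4=-1
add eax, 4 → eax=8+4=12
add ecx, 2 → ecx=7+2=9
cmp ecx, 11  (cmp 9,11)
jl L0: taken
mov edx, [eax] → edx=M[12]=25
or esi, edx → esi=(-1)|25=-1
add eax, 4 → eax=12+4=16
add ecx, 2 → ecx=9+2=11
cmp ecx, 11  (cmp 11,11)
jl L0: not taken
mov [12], esi → M[12]=-1
halt.

-1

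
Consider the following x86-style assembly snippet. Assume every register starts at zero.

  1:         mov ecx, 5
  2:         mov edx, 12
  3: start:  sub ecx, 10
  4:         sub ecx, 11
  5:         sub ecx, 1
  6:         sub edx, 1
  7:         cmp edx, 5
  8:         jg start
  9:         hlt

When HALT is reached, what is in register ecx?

mov ecx, 5 → ecx=5
mov edx, 12 → edx=12
sub ecx, 10 → ecx=5-10=-5
sub ecx, 11 → ecx=(-5)-11=-16
sub ecx, 1 → ecx=(-16)-1=-17
sub edx, 1 → edx=12-1=11
cmp edx, 5  (cmp 11,5)
jg start: taken
sub ecx, 10 → ecx=(-17)-10=-27
sub ecx, 11 → ecx=(-27)-11=-38
sub ecx, 1 → ecx=(-38)-1=-39
sub edx, 1 → edx=11-1=10
cmp edx, 5  (cmp 10,5)
jg start: taken
sub ecx, 10 → ecx=(-39)-10=-49
sub ecx, 11 → ecx=(-49)-11=-60
sub ecx, 1 → ecx=(-60)-1=-61
sub edx, 1 → edx=10-1=9
cmp edx, 5  (cmp 9,5)
jg start: taken
sub ecx, 10 → ecx=(-61)-10=-71
sub ecx, 11 → ecx=(-71)-11=-82
sub ecx, 1 → ecx=(-82)-1=-83
sub edx, 1 → edx=9-1=8
cmp edx, 5  (cmp 8,5)
jg start: taken
sub ecx, 10 → ecx=(-83)-10=-93
sub ecx, 11 → ecx=(-93)-11=-104
sub ecx, 1 → ecx=(-104)-1=-105
sub edx, 1 → edx=8-1=7
cmp edx, 5  (cmp 7,5)
jg start: taken
sub ecx, 10 → ecx=(-105)-10=-115
sub ecx, 11 → ecx=(-115)-11=-126
sub ecx, 1 → ecx=(-126)-1=-127
sub edx, 1 → edx=7-1=6
cmp edx, 5  (cmp 6,5)
jg start: taken
sub ecx, 10 → ecx=(-127)-10=-137
sub ecx, 11 → ecx=(-137)-11=-148
sub ecx, 1 → ecx=(-148)-1=-149
sub edx, 1 → edx=6-1=5
cmp edx, 5  (cmp 5,5)
jg start: not taken
halt.

-149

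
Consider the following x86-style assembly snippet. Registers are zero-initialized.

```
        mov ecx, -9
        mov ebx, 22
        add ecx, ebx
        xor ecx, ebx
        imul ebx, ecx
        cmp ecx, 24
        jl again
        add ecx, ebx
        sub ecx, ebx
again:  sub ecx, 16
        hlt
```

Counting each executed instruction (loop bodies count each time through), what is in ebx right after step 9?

594

mov ecx, -9 → ecx=-9
mov ebx, 22 → ebx=22
add ecx, ebx → ecx=(-9)+22=13
xor ecx, ebx → ecx=13^22=27
imul ebx, ecx → ebx=22*27=594
cmp ecx, 24  (cmp 27,24)
jl again: not taken
add ecx, ebx → ecx=27+594=621
sub ecx, ebx → ecx=621-594=27
After step 9: ebx = 594.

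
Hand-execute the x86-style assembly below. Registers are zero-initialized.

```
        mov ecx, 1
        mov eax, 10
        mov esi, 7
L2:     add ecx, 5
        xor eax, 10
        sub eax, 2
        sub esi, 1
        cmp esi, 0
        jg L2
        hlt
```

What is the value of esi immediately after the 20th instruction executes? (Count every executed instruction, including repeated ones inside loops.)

4

ecx=1
eax=10
esi=7
ecx=1+5=6
eax=10^10=0
eax=0-2=-2
esi=7-1=6
cmp esi, 0  (cmp 6,0)
jg L2: taken
ecx=6+5=11
eax=(-2)^10=-12
eax=(-12)-2=-14
esi=6-1=5
cmp esi, 0  (cmp 5,0)
jg L2: taken
ecx=11+5=16
eax=(-14)^10=-8
eax=(-8)-2=-10
esi=5-1=4
cmp esi, 0  (cmp 4,0)
After step 20: esi = 4.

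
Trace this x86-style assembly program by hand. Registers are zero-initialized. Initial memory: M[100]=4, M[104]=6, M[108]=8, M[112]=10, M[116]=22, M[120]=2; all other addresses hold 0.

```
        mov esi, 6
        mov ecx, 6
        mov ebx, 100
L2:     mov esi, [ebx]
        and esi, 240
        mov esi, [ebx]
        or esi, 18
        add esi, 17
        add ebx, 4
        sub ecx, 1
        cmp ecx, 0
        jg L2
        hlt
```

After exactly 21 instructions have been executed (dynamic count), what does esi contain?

esi=6
ecx=6
ebx=100
esi=M[100]=4
esi=4&240=0
esi=M[100]=4
esi=4|18=22
esi=22+17=39
ebx=100+4=104
ecx=6-1=5
cmp ecx, 0  (cmp 5,0)
jg L2: taken
esi=M[104]=6
esi=6&240=0
esi=M[104]=6
esi=6|18=22
esi=22+17=39
ebx=104+4=108
ecx=5-1=4
cmp ecx, 0  (cmp 4,0)
jg L2: taken
After step 21: esi = 39.

39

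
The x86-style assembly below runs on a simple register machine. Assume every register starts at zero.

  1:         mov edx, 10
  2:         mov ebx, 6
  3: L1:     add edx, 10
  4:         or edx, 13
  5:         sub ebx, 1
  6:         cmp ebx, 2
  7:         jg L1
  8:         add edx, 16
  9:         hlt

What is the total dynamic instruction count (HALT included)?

24

edx=10
ebx=6
edx=10+10=20
edx=20|13=29
ebx=6-1=5
cmp ebx, 2  (cmp 5,2)
jg L1: taken
edx=29+10=39
edx=39|13=47
ebx=5-1=4
cmp ebx, 2  (cmp 4,2)
jg L1: taken
edx=47+10=57
edx=57|13=61
ebx=4-1=3
cmp ebx, 2  (cmp 3,2)
jg L1: taken
edx=61+10=71
edx=71|13=79
ebx=3-1=2
cmp ebx, 2  (cmp 2,2)
jg L1: not taken
edx=79+16=95
halt.
Total executed instructions: 24.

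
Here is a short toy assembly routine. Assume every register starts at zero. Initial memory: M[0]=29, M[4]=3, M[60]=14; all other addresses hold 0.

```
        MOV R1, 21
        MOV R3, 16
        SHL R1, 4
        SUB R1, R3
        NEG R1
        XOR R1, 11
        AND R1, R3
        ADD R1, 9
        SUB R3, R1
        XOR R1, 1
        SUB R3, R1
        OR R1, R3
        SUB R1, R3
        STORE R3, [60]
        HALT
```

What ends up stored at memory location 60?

-1

after MOV R1, 21: R1=21
after MOV R3, 16: R3=16
after SHL R1, 4: R1=21<<4=336
after SUB R1, R3: R1=336-16=320
after NEG R1: R1=-(320)=-320
after XOR R1, 11: R1=(-320)^11=-309
after AND R1, R3: R1=(-309)&16=0
after ADD R1, 9: R1=0+9=9
after SUB R3, R1: R3=16-9=7
after XOR R1, 1: R1=9^1=8
after SUB R3, R1: R3=7-8=-1
after OR R1, R3: R1=8|(-1)=-1
after SUB R1, R3: R1=(-1)-(-1)=0
STORE R3, [60] → M[60]=-1
halt.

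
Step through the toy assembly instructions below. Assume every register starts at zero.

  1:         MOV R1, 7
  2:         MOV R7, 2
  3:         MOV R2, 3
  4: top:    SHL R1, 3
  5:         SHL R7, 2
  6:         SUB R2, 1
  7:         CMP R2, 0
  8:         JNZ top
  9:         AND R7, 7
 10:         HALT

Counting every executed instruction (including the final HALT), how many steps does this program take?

20

MOV R1, 7 → R1=7
MOV R7, 2 → R7=2
MOV R2, 3 → R2=3
SHL R1, 3 → R1=7<<3=56
SHL R7, 2 → R7=2<<2=8
SUB R2, 1 → R2=3-1=2
CMP R2, 0  (cmp 2,0)
JNZ top: taken
SHL R1, 3 → R1=56<<3=448
SHL R7, 2 → R7=8<<2=32
SUB R2, 1 → R2=2-1=1
CMP R2, 0  (cmp 1,0)
JNZ top: taken
SHL R1, 3 → R1=448<<3=3584
SHL R7, 2 → R7=32<<2=128
SUB R2, 1 → R2=1-1=0
CMP R2, 0  (cmp 0,0)
JNZ top: not taken
AND R7, 7 → R7=128&7=0
halt.
Total executed instructions: 20.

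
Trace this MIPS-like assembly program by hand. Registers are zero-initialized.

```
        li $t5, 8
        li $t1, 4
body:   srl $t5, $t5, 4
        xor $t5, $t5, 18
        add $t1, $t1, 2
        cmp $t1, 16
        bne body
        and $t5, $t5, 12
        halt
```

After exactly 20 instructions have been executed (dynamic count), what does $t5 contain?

li $t5, 8 → $t5=8
li $t1, 4 → $t1=4
srl $t5, $t5, 4 → $t5=8>>4=0
xor $t5, $t5, 18 → $t5=0^18=18
add $t1, $t1, 2 → $t1=4+2=6
cmp $t1, 16  (cmp 6,16)
bne body: taken
srl $t5, $t5, 4 → $t5=18>>4=1
xor $t5, $t5, 18 → $t5=1^18=19
add $t1, $t1, 2 → $t1=6+2=8
cmp $t1, 16  (cmp 8,16)
bne body: taken
srl $t5, $t5, 4 → $t5=19>>4=1
xor $t5, $t5, 18 → $t5=1^18=19
add $t1, $t1, 2 → $t1=8+2=10
cmp $t1, 16  (cmp 10,16)
bne body: taken
srl $t5, $t5, 4 → $t5=19>>4=1
xor $t5, $t5, 18 → $t5=1^18=19
add $t1, $t1, 2 → $t1=10+2=12
After step 20: $t5 = 19.

19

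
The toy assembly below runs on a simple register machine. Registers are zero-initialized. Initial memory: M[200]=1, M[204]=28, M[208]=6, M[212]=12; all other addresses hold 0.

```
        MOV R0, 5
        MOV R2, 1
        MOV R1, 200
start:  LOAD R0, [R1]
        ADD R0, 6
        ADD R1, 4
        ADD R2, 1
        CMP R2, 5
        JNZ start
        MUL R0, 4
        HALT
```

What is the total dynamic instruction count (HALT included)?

after MOV R0, 5: R0=5
after MOV R2, 1: R2=1
after MOV R1, 200: R1=200
after LOAD R0, [R1]: R0=M[200]=1
after ADD R0, 6: R0=1+6=7
after ADD R1, 4: R1=200+4=204
after ADD R2, 1: R2=1+1=2
CMP R2, 5  (cmp 2,5)
JNZ start: taken
after LOAD R0, [R1]: R0=M[204]=28
after ADD R0, 6: R0=28+6=34
after ADD R1, 4: R1=204+4=208
after ADD R2, 1: R2=2+1=3
CMP R2, 5  (cmp 3,5)
JNZ start: taken
after LOAD R0, [R1]: R0=M[208]=6
after ADD R0, 6: R0=6+6=12
after ADD R1, 4: R1=208+4=212
after ADD R2, 1: R2=3+1=4
CMP R2, 5  (cmp 4,5)
JNZ start: taken
after LOAD R0, [R1]: R0=M[212]=12
after ADD R0, 6: R0=12+6=18
after ADD R1, 4: R1=212+4=216
after ADD R2, 1: R2=4+1=5
CMP R2, 5  (cmp 5,5)
JNZ start: not taken
after MUL R0, 4: R0=18*4=72
halt.
Total executed instructions: 29.

29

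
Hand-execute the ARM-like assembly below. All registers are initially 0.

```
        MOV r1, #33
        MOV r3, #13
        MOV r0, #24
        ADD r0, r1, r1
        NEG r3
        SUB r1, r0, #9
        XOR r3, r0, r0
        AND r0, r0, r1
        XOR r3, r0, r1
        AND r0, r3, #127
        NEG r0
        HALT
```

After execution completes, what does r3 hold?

r1=33
r3=13
r0=24
r0=33+33=66
r3=-(13)=-13
r1=66-9=57
r3=66^66=0
r0=66&57=0
r3=0^57=57
r0=57&127=57
r0=-(57)=-57
halt.

57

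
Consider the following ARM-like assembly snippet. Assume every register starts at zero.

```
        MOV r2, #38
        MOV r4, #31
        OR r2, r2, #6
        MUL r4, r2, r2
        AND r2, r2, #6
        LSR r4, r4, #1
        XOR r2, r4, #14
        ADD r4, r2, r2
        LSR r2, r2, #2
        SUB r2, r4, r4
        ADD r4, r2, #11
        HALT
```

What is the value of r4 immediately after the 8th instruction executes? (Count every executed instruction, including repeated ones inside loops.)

MOV r2, #38 → r2=38
MOV r4, #31 → r4=31
OR r2, r2, #6 → r2=38|6=38
MUL r4, r2, r2 → r4=38*38=1444
AND r2, r2, #6 → r2=38&6=6
LSR r4, r4, #1 → r4=1444>>1=722
XOR r2, r4, #14 → r2=722^14=732
ADD r4, r2, r2 → r4=732+732=1464
After step 8: r4 = 1464.

1464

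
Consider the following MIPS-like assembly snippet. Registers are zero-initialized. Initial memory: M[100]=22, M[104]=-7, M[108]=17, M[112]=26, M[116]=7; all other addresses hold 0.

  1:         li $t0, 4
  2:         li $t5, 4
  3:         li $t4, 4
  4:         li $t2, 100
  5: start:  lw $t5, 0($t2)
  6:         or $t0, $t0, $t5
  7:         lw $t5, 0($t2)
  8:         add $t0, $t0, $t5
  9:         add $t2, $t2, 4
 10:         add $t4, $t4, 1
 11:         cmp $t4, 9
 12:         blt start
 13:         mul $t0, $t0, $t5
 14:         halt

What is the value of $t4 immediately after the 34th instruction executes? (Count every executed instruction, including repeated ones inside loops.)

$t0=4
$t5=4
$t4=4
$t2=100
$t5=M[100]=22
$t0=4|22=22
$t5=M[100]=22
$t0=22+22=44
$t2=100+4=104
$t4=4+1=5
cmp $t4, 9  (cmp 5,9)
blt start: taken
$t5=M[104]=-7
$t0=44|(-7)=-3
$t5=M[104]=-7
$t0=(-3)+(-7)=-10
$t2=104+4=108
$t4=5+1=6
cmp $t4, 9  (cmp 6,9)
blt start: taken
$t5=M[108]=17
$t0=(-10)|17=-9
$t5=M[108]=17
$t0=(-9)+17=8
$t2=108+4=112
$t4=6+1=7
cmp $t4, 9  (cmp 7,9)
blt start: taken
$t5=M[112]=26
$t0=8|26=26
$t5=M[112]=26
$t0=26+26=52
$t2=112+4=116
$t4=7+1=8
After step 34: $t4 = 8.

8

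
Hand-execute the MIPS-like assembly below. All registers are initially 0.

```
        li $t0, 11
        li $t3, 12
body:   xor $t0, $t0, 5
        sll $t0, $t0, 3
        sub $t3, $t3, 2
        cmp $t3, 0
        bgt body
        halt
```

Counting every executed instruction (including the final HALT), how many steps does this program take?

li $t0, 11 → $t0=11
li $t3, 12 → $t3=12
xor $t0, $t0, 5 → $t0=11^5=14
sll $t0, $t0, 3 → $t0=14<<3=112
sub $t3, $t3, 2 → $t3=12-2=10
cmp $t3, 0  (cmp 10,0)
bgt body: taken
xor $t0, $t0, 5 → $t0=112^5=117
sll $t0, $t0, 3 → $t0=117<<3=936
sub $t3, $t3, 2 → $t3=10-2=8
cmp $t3, 0  (cmp 8,0)
bgt body: taken
xor $t0, $t0, 5 → $t0=936^5=941
sll $t0, $t0, 3 → $t0=941<<3=7528
sub $t3, $t3, 2 → $t3=8-2=6
cmp $t3, 0  (cmp 6,0)
bgt body: taken
xor $t0, $t0, 5 → $t0=7528^5=7533
sll $t0, $t0, 3 → $t0=7533<<3=60264
sub $t3, $t3, 2 → $t3=6-2=4
cmp $t3, 0  (cmp 4,0)
bgt body: taken
xor $t0, $t0, 5 → $t0=60264^5=60269
sll $t0, $t0, 3 → $t0=60269<<3=482152
sub $t3, $t3, 2 → $t3=4-2=2
cmp $t3, 0  (cmp 2,0)
bgt body: taken
xor $t0, $t0, 5 → $t0=482152^5=482157
sll $t0, $t0, 3 → $t0=482157<<3=3857256
sub $t3, $t3, 2 → $t3=2-2=0
cmp $t3, 0  (cmp 0,0)
bgt body: not taken
halt.
Total executed instructions: 33.

33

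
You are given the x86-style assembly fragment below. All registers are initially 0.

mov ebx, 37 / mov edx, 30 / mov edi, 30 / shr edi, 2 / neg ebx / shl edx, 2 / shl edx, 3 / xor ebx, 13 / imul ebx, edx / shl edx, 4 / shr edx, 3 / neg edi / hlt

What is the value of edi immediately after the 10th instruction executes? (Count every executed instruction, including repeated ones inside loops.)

7

after mov ebx, 37: ebx=37
after mov edx, 30: edx=30
after mov edi, 30: edi=30
after shr edi, 2: edi=30>>2=7
after neg ebx: ebx=-(37)=-37
after shl edx, 2: edx=30<<2=120
after shl edx, 3: edx=120<<3=960
after xor ebx, 13: ebx=(-37)^13=-42
after imul ebx, edx: ebx=(-42)*960=-40320
after shl edx, 4: edx=960<<4=15360
After step 10: edi = 7.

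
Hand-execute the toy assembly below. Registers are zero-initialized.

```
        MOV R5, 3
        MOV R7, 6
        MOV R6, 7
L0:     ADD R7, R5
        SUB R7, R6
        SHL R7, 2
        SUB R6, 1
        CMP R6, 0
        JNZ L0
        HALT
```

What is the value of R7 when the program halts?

MOV R5, 3 → R5=3
MOV R7, 6 → R7=6
MOV R6, 7 → R6=7
ADD R7, R5 → R7=6+3=9
SUB R7, R6 → R7=9-7=2
SHL R7, 2 → R7=2<<2=8
SUB R6, 1 → R6=7-1=6
CMP R6, 0  (cmp 6,0)
JNZ L0: taken
ADD R7, R5 → R7=8+3=11
SUB R7, R6 → R7=11-6=5
SHL R7, 2 → R7=5<<2=20
SUB R6, 1 → R6=6-1=5
CMP R6, 0  (cmp 5,0)
JNZ L0: taken
ADD R7, R5 → R7=20+3=23
SUB R7, R6 → R7=23-5=18
SHL R7, 2 → R7=18<<2=72
SUB R6, 1 → R6=5-1=4
CMP R6, 0  (cmp 4,0)
JNZ L0: taken
ADD R7, R5 → R7=72+3=75
SUB R7, R6 → R7=75-4=71
SHL R7, 2 → R7=71<<2=284
SUB R6, 1 → R6=4-1=3
CMP R6, 0  (cmp 3,0)
JNZ L0: taken
ADD R7, R5 → R7=284+3=287
SUB R7, R6 → R7=287-3=284
SHL R7, 2 → R7=284<<2=1136
SUB R6, 1 → R6=3-1=2
CMP R6, 0  (cmp 2,0)
JNZ L0: taken
ADD R7, R5 → R7=1136+3=1139
SUB R7, R6 → R7=1139-2=1137
SHL R7, 2 → R7=1137<<2=4548
SUB R6, 1 → R6=2-1=1
CMP R6, 0  (cmp 1,0)
JNZ L0: taken
ADD R7, R5 → R7=4548+3=4551
SUB R7, R6 → R7=4551-1=4550
SHL R7, 2 → R7=4550<<2=18200
SUB R6, 1 → R6=1-1=0
CMP R6, 0  (cmp 0,0)
JNZ L0: not taken
halt.

18200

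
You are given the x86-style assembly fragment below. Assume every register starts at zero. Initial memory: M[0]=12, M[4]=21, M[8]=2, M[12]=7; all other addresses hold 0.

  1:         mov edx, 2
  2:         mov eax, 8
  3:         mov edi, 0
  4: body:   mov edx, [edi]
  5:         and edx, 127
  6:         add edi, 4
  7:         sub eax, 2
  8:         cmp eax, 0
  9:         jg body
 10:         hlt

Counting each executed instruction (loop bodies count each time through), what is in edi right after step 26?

mov edx, 2 → edx=2
mov eax, 8 → eax=8
mov edi, 0 → edi=0
mov edx, [edi] → edx=M[0]=12
and edx, 127 → edx=12&127=12
add edi, 4 → edi=0+4=4
sub eax, 2 → eax=8-2=6
cmp eax, 0  (cmp 6,0)
jg body: taken
mov edx, [edi] → edx=M[4]=21
and edx, 127 → edx=21&127=21
add edi, 4 → edi=4+4=8
sub eax, 2 → eax=6-2=4
cmp eax, 0  (cmp 4,0)
jg body: taken
mov edx, [edi] → edx=M[8]=2
and edx, 127 → edx=2&127=2
add edi, 4 → edi=8+4=12
sub eax, 2 → eax=4-2=2
cmp eax, 0  (cmp 2,0)
jg body: taken
mov edx, [edi] → edx=M[12]=7
and edx, 127 → edx=7&127=7
add edi, 4 → edi=12+4=16
sub eax, 2 → eax=2-2=0
cmp eax, 0  (cmp 0,0)
After step 26: edi = 16.

16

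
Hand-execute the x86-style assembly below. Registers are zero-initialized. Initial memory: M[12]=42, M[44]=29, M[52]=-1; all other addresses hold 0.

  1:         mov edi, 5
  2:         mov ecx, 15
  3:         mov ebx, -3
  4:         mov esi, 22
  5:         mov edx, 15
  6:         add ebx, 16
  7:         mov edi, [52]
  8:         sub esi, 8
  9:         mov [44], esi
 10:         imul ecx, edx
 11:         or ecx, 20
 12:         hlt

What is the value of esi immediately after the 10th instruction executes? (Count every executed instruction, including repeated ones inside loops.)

after mov edi, 5: edi=5
after mov ecx, 15: ecx=15
after mov ebx, -3: ebx=-3
after mov esi, 22: esi=22
after mov edx, 15: edx=15
after add ebx, 16: ebx=(-3)+16=13
after mov edi, [52]: edi=M[52]=-1
after sub esi, 8: esi=22-8=14
mov [44], esi → M[44]=14
after imul ecx, edx: ecx=15*15=225
After step 10: esi = 14.

14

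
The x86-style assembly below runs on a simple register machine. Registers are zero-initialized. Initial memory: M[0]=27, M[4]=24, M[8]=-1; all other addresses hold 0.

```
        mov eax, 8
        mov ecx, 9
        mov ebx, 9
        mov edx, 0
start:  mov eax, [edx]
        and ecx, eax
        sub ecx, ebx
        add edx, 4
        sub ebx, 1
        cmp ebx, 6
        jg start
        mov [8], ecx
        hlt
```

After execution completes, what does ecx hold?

-15

after mov eax, 8: eax=8
after mov ecx, 9: ecx=9
after mov ebx, 9: ebx=9
after mov edx, 0: edx=0
after mov eax, [edx]: eax=M[0]=27
after and ecx, eax: ecx=9&27=9
after sub ecx, ebx: ecx=9-9=0
after add edx, 4: edx=0+4=4
after sub ebx, 1: ebx=9-1=8
cmp ebx, 6  (cmp 8,6)
jg start: taken
after mov eax, [edx]: eax=M[4]=24
after and ecx, eax: ecx=0&24=0
after sub ecx, ebx: ecx=0-8=-8
after add edx, 4: edx=4+4=8
after sub ebx, 1: ebx=8-1=7
cmp ebx, 6  (cmp 7,6)
jg start: taken
after mov eax, [edx]: eax=M[8]=-1
after and ecx, eax: ecx=(-8)&(-1)=-8
after sub ecx, ebx: ecx=(-8)-7=-15
after add edx, 4: edx=8+4=12
after sub ebx, 1: ebx=7-1=6
cmp ebx, 6  (cmp 6,6)
jg start: not taken
mov [8], ecx → M[8]=-15
halt.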